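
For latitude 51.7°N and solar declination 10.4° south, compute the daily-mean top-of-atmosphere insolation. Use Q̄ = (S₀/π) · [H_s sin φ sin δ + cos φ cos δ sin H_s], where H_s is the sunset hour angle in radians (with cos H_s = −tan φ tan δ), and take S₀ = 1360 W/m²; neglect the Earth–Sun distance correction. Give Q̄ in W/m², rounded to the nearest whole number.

175 W/m²

−tan φ tan δ = −(1.2662)(-0.1835) = 0.2323; H_s = arccos(0.2323) = 76.57°. In radians, H_s = 1.3364.
H_s sin φ sin δ = 1.3364 × 0.7848 × -0.1805 = -0.1893.
cos φ cos δ sin H_s = 0.6198 × 0.9836 × 0.9727 = 0.5930.
Q̄ = (1360/π) × (-0.1893 + 0.5930) = 432.90 × 0.4037 = 174.76 W/m².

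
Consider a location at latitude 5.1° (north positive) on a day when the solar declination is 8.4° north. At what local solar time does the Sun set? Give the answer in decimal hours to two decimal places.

18.05 h

cos H_s = −tan(5.1°) · tan(8.4°) = -0.0132, so H_s = arccos(-0.0132) = 90.76°.
Sunset is at 12 + H_s/15 = 12 + 6.051 = 18.051 h local solar time.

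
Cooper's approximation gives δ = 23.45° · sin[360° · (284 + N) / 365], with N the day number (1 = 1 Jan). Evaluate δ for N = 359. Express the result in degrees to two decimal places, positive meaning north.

-23.39°

360 × (284 + 359) / 365 = 634.192°; sin(634.192°) = -0.9973.
δ = 23.45 × -0.9973 = -23.387° ≈ -23.39°.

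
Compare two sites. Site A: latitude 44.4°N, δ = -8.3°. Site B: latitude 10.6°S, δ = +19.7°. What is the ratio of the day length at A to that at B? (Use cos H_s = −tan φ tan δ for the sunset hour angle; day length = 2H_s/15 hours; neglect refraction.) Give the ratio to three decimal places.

0.949

A: H_s = arccos(−tan 44.4° · tan -8.3°) = 81.79°, so 2H_s/15 = 10.9053 h.
B: H_s = arccos(−tan -10.6° · tan 19.7°) = 86.16°, so 2H_s/15 = 11.4880 h.
Ratio A/B = 10.9053 / 11.4880 = 0.9493.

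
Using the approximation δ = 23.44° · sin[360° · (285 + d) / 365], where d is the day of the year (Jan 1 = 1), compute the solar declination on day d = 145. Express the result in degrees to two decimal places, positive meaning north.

+21.09°

360 × (285 + 145) / 365 = 424.110°; sin(424.110°) = 0.8996.
δ = 23.44 × 0.8996 = 21.087° ≈ +21.09°.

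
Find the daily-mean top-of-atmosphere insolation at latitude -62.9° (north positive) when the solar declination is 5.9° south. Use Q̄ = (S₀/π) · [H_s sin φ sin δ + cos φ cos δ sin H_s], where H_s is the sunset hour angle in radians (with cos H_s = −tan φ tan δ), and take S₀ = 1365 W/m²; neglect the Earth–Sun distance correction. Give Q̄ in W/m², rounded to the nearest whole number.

263 W/m²

−tan φ tan δ = −(-1.9542)(-0.1033) = -0.2019; H_s = arccos(-0.2019) = 101.65°. In radians, H_s = 1.7741.
H_s sin φ sin δ = 1.7741 × -0.8902 × -0.1028 = 0.1624.
cos φ cos δ sin H_s = 0.4555 × 0.9947 × 0.9794 = 0.4438.
Q̄ = (1365/π) × (0.1624 + 0.4438) = 434.49 × 0.6062 = 263.39 W/m².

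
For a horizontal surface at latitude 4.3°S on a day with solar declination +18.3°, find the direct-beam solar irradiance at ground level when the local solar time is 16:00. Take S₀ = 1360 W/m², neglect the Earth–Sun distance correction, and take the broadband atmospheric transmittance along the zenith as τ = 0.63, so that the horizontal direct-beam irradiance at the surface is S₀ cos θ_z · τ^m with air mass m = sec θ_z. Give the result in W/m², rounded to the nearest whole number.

219 W/m²

Hour angle H = 15° × (16 − 12) = 60.00°.
cos θ_z = sin(-4.3°) sin(18.3°) + cos(-4.3°) cos(18.3°) cos(60.00°) = -0.0235 + 0.4734 = 0.4499.
Air mass m = 1/cos θ_z = 1/0.4499 = 2.223; τ^m = 0.63^2.223 = 0.3580.
Surface direct beam = 1360 × 0.4499 × 0.3580 = 219.05 W/m².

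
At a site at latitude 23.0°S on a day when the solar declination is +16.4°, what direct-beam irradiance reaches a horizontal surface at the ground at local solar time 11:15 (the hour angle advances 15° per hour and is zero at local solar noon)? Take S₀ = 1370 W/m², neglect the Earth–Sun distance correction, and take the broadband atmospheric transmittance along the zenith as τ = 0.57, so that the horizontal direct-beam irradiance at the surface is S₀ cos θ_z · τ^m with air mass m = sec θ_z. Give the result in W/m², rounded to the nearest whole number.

Hour angle H = 15° × (11.25 − 12) = -11.25°.
cos θ_z = sin φ sin δ + cos φ cos δ cos H = (-0.3907)(0.2823) + (0.9205)(0.9593)(0.9808) = 0.7558.
Air mass m = 1/cos θ_z = 1/0.7558 = 1.323; τ^m = 0.57^1.323 = 0.4754.
Surface direct beam = 1370 × 0.7558 × 0.4754 = 492.25 W/m².

492 W/m²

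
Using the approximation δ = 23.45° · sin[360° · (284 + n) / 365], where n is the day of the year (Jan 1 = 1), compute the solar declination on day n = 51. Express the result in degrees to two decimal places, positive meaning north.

360 × (284 + 51) / 365 = 330.411°; sin(330.411°) = -0.4938.
δ = 23.45 × -0.4938 = -11.580° ≈ -11.58°.

-11.58°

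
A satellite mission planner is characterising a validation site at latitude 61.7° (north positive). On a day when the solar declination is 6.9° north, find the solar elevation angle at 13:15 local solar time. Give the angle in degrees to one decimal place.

Hour angle H = 15° × (13.25 − 12) = 18.75°.
cos θ_z = sin φ sin δ + cos φ cos δ cos H = (0.8805)(0.1201) + (0.4741)(0.9928)(0.9469) = 0.5514.
θ_z = arccos(0.5514) = 56.54°, so the elevation is 90° − 56.54° = 33.46°.

33.5°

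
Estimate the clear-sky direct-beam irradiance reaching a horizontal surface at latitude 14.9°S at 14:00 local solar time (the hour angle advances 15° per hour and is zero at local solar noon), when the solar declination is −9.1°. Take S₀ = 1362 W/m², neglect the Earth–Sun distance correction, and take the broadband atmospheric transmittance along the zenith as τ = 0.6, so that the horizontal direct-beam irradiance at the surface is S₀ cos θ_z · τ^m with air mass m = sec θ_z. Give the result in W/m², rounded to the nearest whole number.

Hour angle H = 15° × (14 − 12) = 30.00°.
cos θ_z = sin(-14.9°) sin(-9.1°) + cos(-14.9°) cos(-9.1°) cos(30.00°) = 0.0407 + 0.8264 = 0.8671.
Air mass m = 1/cos θ_z = 1/0.8671 = 1.153; τ^m = 0.6^1.153 = 0.5549.
Surface direct beam = 1362 × 0.8671 × 0.5549 = 655.33 W/m².

655 W/m²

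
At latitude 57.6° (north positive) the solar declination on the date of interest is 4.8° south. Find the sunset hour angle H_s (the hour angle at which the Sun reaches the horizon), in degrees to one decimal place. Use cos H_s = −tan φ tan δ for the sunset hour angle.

The sunset hour angle satisfies cos H_s = −tan φ tan δ = 0.1323, giving H_s = 82.40°.

82.4°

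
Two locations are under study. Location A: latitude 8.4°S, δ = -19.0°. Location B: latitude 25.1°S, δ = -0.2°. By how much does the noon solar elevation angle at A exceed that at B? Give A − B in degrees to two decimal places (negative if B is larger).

A: 90° − |-8.4 − (-19.0)| = 79.40°.
B: 90° − |-25.1 − (-0.2)| = 65.10°.
A − B = 79.40 − 65.10 = 14.30°.

+14.30°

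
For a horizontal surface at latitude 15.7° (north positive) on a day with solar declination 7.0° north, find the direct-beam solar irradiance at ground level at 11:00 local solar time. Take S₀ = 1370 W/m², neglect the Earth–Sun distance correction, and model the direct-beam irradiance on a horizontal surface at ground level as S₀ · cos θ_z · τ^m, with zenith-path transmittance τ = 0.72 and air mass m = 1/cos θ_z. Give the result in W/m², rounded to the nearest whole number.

Hour angle H = 15° × (11 − 12) = -15.00°.
cos θ_z = sin φ sin δ + cos φ cos δ cos H = (0.2706)(0.1219) + (0.9627)(0.9925)(0.9659) = 0.9559.
Air mass m = 1/cos θ_z = 1/0.9559 = 1.046; τ^m = 0.72^1.046 = 0.7092.
Surface direct beam = 1370 × 0.9559 × 0.7092 = 928.76 W/m².

929 W/m²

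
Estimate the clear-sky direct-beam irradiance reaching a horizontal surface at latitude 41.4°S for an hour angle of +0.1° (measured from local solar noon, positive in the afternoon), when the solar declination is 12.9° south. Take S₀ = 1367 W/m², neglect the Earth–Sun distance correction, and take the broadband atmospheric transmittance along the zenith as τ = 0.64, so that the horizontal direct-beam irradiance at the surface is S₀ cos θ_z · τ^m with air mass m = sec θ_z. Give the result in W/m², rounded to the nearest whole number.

723 W/m²

cos θ_z = sin(-41.4°) sin(-12.9°) + cos(-41.4°) cos(-12.9°) cos(0.10°) = 0.1476 + 0.7312 = 0.8788.
Air mass m = 1/cos θ_z = 1/0.8788 = 1.138; τ^m = 0.64^1.138 = 0.6018.
Surface direct beam = 1367 × 0.8788 × 0.6018 = 722.95 W/m².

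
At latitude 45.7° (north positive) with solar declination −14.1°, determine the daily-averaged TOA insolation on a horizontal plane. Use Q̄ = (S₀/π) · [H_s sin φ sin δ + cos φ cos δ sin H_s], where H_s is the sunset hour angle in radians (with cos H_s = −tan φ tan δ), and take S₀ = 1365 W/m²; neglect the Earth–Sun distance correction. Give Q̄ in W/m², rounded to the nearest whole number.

185 W/m²

The sunset hour angle satisfies cos H_s = −tan φ tan δ = 0.2574, giving H_s = 75.08°. In radians, H_s = 1.3104.
H_s sin φ sin δ = 1.3104 × 0.7157 × -0.2436 = -0.2285.
cos φ cos δ sin H_s = 0.6984 × 0.9699 × 0.9663 = 0.6546.
Q̄ = (1365/π) × (-0.2285 + 0.6546) = 434.49 × 0.4261 = 185.14 W/m².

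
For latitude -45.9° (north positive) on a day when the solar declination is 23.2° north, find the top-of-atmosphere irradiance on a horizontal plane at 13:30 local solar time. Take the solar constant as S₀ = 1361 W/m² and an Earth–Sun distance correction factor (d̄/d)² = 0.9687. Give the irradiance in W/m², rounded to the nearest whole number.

406 W/m²

Hour angle H = 15° × (13.5 − 12) = 22.50°.
cos θ_z = sin(-45.9°) sin(23.2°) + cos(-45.9°) cos(23.2°) cos(22.50°) = -0.2829 + 0.5909 = 0.3080.
Top-of-atmosphere irradiance = S₀ (d̄/d)² cos θ_z = 1361 × 0.9687 × 0.3080 = 406.07 W/m².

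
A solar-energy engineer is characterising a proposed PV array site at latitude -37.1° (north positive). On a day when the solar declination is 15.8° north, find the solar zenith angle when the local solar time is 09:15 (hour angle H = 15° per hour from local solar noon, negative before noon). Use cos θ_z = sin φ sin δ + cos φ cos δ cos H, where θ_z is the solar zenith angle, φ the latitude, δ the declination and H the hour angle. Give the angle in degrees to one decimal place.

65.6°

Hour angle H = 15° × (9.25 − 12) = -41.25°.
cos θ_z = sin φ sin δ + cos φ cos δ cos H = (-0.6032)(0.2723) + (0.7976)(0.9622)(0.7518) = 0.4127.
θ_z = arccos(0.4127) = 65.63°.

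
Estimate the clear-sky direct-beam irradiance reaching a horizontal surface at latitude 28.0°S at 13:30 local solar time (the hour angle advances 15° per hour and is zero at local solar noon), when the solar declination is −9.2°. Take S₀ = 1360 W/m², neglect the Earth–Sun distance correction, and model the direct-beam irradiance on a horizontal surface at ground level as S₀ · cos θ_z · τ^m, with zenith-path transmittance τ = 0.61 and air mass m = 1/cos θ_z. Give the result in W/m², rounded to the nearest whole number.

Hour angle H = 15° × (13.5 − 12) = 22.50°.
cos θ_z = sin(-28.0°) sin(-9.2°) + cos(-28.0°) cos(-9.2°) cos(22.50°) = 0.0751 + 0.8052 = 0.8803.
Air mass m = 1/cos θ_z = 1/0.8803 = 1.136; τ^m = 0.61^1.136 = 0.5703.
Surface direct beam = 1360 × 0.8803 × 0.5703 = 682.77 W/m².

683 W/m²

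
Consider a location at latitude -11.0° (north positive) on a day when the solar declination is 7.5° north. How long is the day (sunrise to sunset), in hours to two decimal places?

−tan φ tan δ = −(-0.1944)(0.1317) = 0.0256; H_s = arccos(0.0256) = 88.53°.
Day length = 2 H_s / 15° h⁻¹ = 177.06° / 15 = 11.804 h.

11.80 hours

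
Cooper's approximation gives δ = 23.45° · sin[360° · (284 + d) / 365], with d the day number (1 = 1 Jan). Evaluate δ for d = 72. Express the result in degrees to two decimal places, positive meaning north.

-3.62°

360 × (284 + 72) / 365 = 351.123°; sin(351.123°) = -0.1543.
δ = 23.45 × -0.1543 = -3.618° ≈ -3.62°.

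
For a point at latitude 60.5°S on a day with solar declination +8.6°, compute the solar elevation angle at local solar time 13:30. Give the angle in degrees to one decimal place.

Hour angle H = 15° × (13.5 − 12) = 22.50°.
With φ = -60.5°, δ = 8.6°, H = 22.50°: sin φ sin δ = -0.1301, cos φ cos δ cos H = 0.4498, so cos θ_z = 0.3197.
θ_z = arccos(0.3197) = 71.36°, so the elevation is 90° − 71.36° = 18.64°.

18.6°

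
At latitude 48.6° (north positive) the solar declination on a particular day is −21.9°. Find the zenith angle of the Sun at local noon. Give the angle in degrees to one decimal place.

70.5°

At local solar noon the hour angle is zero, so the zenith angle is |φ − δ| = |48.6° − (-21.9°)| = 70.5°.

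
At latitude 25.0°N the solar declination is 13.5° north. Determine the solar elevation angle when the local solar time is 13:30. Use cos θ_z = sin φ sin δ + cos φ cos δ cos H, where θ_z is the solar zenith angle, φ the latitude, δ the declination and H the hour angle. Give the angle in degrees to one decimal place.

Hour angle H = 15° × (13.5 − 12) = 22.50°.
cos θ_z = sin(25.0°) sin(13.5°) + cos(25.0°) cos(13.5°) cos(22.50°) = 0.0987 + 0.8142 = 0.9129.
θ_z = arccos(0.9129) = 24.09°, so the elevation is 90° − 24.09° = 65.91°.

65.9°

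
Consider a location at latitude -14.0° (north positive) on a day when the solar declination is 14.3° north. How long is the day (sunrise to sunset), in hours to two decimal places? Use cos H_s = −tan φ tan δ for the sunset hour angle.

11.51 hours

cos H_s = −tan(-14.0°) · tan(14.3°) = 0.0636, so H_s = arccos(0.0636) = 86.35°.
Day length = 2 H_s / 15° h⁻¹ = 172.70° / 15 = 11.513 h.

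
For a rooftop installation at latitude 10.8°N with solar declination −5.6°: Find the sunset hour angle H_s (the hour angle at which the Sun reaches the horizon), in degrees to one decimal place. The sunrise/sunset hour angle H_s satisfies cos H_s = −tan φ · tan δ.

88.9°

cos H_s = −tan(10.8°) · tan(-5.6°) = 0.0187, so H_s = arccos(0.0187) = 88.93°.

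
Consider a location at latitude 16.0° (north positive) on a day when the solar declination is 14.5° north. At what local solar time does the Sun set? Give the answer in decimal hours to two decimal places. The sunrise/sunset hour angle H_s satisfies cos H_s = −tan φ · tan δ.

18.28 h

The sunset hour angle satisfies cos H_s = −tan φ tan δ = -0.0742, giving H_s = 94.26°.
Sunset is at 12 + H_s/15 = 12 + 6.284 = 18.284 h local solar time.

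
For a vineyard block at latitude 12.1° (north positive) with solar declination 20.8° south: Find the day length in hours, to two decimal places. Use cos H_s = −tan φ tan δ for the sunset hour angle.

cos H_s = −tan(12.1°) · tan(-20.8°) = 0.0814, so H_s = arccos(0.0814) = 85.33°.
Day length = 2 H_s / 15° h⁻¹ = 170.66° / 15 = 11.377 h.

11.38 hours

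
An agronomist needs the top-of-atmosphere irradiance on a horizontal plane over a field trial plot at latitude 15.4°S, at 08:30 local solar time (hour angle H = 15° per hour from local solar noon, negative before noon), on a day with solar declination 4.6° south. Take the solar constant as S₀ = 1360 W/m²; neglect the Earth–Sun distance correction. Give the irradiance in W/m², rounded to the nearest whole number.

Hour angle H = 15° × (8.5 − 12) = -52.50°.
cos θ_z = sin φ sin δ + cos φ cos δ cos H = (-0.2656)(-0.0802) + (0.9641)(0.9968)(0.6088) = 0.6064.
Top-of-atmosphere irradiance = S₀ cos θ_z = 1360 × 0.6064 = 824.70 W/m².

825 W/m²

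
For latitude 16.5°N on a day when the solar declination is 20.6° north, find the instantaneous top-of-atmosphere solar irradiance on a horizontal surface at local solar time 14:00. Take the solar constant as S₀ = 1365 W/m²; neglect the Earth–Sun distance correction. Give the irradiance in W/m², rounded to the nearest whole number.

Hour angle H = 15° × (14 − 12) = 30.00°.
cos θ_z = sin φ sin δ + cos φ cos δ cos H = (0.2840)(0.3518) + (0.9588)(0.9361)(0.8660) = 0.8772.
Top-of-atmosphere irradiance = S₀ cos θ_z = 1365 × 0.8772 = 1197.38 W/m².

1197 W/m²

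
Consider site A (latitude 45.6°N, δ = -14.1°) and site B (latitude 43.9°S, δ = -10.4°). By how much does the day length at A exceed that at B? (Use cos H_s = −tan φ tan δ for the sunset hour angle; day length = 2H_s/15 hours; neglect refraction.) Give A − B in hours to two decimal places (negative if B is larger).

A: H_s = arccos(−tan 45.6° · tan -14.1°) = 75.14°, so 2H_s/15 = 10.0187 h.
B: H_s = arccos(−tan -43.9° · tan -10.4°) = 100.17°, so 2H_s/15 = 13.3560 h.
A − B = 10.0187 − 13.3560 = -3.3373 h.

-3.34 h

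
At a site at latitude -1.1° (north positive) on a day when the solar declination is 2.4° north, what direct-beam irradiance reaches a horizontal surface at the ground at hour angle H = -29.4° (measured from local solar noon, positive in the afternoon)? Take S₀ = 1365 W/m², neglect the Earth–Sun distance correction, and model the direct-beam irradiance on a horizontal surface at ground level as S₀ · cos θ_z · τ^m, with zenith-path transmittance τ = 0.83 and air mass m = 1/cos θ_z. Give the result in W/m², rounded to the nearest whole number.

958 W/m²

With φ = -1.1°, δ = 2.4°, H = -29.40°: sin φ sin δ = -0.0008, cos φ cos δ cos H = 0.8703, so cos θ_z = 0.8695.
Air mass m = 1/cos θ_z = 1/0.8695 = 1.150; τ^m = 0.83^1.150 = 0.8071.
Surface direct beam = 1365 × 0.8695 × 0.8071 = 957.92 W/m².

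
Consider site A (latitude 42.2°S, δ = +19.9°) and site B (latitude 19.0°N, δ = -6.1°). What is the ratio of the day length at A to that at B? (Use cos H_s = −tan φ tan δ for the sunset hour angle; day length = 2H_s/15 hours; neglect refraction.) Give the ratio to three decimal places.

A: H_s = arccos(−tan -42.2° · tan 19.9°) = 70.84°, so 2H_s/15 = 9.4453 h.
B: H_s = arccos(−tan 19.0° · tan -6.1°) = 87.89°, so 2H_s/15 = 11.7187 h.
Ratio A/B = 9.4453 / 11.7187 = 0.8060.

0.806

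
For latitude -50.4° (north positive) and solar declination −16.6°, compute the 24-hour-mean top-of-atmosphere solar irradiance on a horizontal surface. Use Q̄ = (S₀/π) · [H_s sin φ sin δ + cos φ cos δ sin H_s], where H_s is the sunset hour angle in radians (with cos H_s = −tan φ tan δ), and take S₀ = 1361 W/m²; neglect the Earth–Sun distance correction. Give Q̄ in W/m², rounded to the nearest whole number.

cos H_s = −tan(-50.4°) · tan(-16.6°) = -0.3604, so H_s = arccos(-0.3604) = 111.12°. In radians, H_s = 1.9394.
H_s sin φ sin δ = 1.9394 × -0.7705 × -0.2857 = 0.4269.
cos φ cos δ sin H_s = 0.6374 × 0.9583 × 0.9328 = 0.5698.
Q̄ = (1361/π) × (0.4269 + 0.5698) = 433.22 × 0.9967 = 431.79 W/m².

432 W/m²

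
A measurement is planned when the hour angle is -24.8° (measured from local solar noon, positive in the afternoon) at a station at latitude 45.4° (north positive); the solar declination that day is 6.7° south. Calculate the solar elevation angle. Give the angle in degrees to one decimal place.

33.4°

With φ = 45.4°, δ = -6.7°, H = -24.80°: sin φ sin δ = -0.0831, cos φ cos δ cos H = 0.6330, so cos θ_z = 0.5499.
θ_z = arccos(0.5499) = 56.64°, so the elevation is 90° − 56.64° = 33.36°.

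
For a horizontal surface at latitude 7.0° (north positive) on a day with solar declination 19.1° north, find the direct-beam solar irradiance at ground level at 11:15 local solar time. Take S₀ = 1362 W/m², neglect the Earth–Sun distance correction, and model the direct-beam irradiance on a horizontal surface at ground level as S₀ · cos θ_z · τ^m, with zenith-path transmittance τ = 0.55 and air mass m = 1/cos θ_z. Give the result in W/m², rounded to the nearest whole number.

701 W/m²

Hour angle H = 15° × (11.25 − 12) = -11.25°.
cos θ_z = sin(7.0°) sin(19.1°) + cos(7.0°) cos(19.1°) cos(-11.25°) = 0.0399 + 0.9199 = 0.9598.
Air mass m = 1/cos θ_z = 1/0.9598 = 1.042; τ^m = 0.55^1.042 = 0.5364.
Surface direct beam = 1362 × 0.9598 × 0.5364 = 701.21 W/m².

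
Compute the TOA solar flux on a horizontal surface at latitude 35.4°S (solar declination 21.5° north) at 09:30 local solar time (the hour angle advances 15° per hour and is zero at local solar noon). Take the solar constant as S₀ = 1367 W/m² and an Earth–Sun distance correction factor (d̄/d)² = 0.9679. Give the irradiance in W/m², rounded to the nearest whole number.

515 W/m²

Hour angle H = 15° × (9.5 − 12) = -37.50°.
cos θ_z = sin φ sin δ + cos φ cos δ cos H = (-0.5793)(0.3665) + (0.8151)(0.9304)(0.7934) = 0.3894.
Top-of-atmosphere irradiance = S₀ (d̄/d)² cos θ_z = 1367 × 0.9679 × 0.3894 = 515.22 W/m².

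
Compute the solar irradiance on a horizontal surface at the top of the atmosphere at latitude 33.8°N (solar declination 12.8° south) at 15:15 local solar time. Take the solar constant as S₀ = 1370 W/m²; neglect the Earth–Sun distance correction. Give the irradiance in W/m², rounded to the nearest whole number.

Hour angle H = 15° × (15.25 − 12) = 48.75°.
cos θ_z = sin(33.8°) sin(-12.8°) + cos(33.8°) cos(-12.8°) cos(48.75°) = -0.1232 + 0.5343 = 0.4111.
Top-of-atmosphere irradiance = S₀ cos θ_z = 1370 × 0.4111 = 563.21 W/m².

563 W/m²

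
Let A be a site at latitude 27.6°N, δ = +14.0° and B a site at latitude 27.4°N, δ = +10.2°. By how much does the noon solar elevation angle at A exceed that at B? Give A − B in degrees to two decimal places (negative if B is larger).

+3.60°

A: 90° − |27.6 − (14.0)| = 76.40°.
B: 90° − |27.4 − (10.2)| = 72.80°.
A − B = 76.40 − 72.80 = 3.60°.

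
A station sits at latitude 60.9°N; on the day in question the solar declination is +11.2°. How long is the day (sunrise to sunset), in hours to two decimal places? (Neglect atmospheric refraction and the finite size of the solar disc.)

14.78 hours

cos H_s = −tan(60.9°) · tan(11.2°) = -0.3557, so H_s = arccos(-0.3557) = 110.84°.
Day length = 2 H_s / 15° h⁻¹ = 221.68° / 15 = 14.779 h.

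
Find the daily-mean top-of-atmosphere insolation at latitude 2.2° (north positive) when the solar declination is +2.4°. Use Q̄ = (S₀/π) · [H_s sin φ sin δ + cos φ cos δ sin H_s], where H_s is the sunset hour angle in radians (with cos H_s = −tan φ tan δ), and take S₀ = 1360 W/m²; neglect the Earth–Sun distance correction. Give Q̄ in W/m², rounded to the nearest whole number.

433 W/m²

cos H_s = −tan(2.2°) · tan(2.4°) = -0.0016, so H_s = arccos(-0.0016) = 90.09°. In radians, H_s = 1.5724.
H_s sin φ sin δ = 1.5724 × 0.0384 × 0.0419 = 0.0025.
cos φ cos δ sin H_s = 0.9993 × 0.9991 × 1.0000 = 0.9984.
Q̄ = (1360/π) × (0.0025 + 0.9984) = 432.90 × 1.0009 = 433.29 W/m².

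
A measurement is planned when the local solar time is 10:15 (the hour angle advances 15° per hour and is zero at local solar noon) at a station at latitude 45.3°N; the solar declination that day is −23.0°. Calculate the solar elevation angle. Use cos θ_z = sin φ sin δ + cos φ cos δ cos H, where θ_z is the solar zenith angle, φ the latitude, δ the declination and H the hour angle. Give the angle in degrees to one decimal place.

17.6°

Hour angle H = 15° × (10.25 − 12) = -26.25°.
With φ = 45.3°, δ = -23.0°, H = -26.25°: sin φ sin δ = -0.2777, cos φ cos δ cos H = 0.5807, so cos θ_z = 0.3030.
θ_z = arccos(0.3030) = 72.36°, so the elevation is 90° − 72.36° = 17.64°.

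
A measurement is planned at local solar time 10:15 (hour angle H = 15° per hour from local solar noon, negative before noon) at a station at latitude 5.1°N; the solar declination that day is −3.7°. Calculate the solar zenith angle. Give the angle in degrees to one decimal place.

27.7°

Hour angle H = 15° × (10.25 − 12) = -26.25°.
cos θ_z = sin φ sin δ + cos φ cos δ cos H = (0.0889)(-0.0645) + (0.9960)(0.9979)(0.8969) = 0.8857.
θ_z = arccos(0.8857) = 27.66°.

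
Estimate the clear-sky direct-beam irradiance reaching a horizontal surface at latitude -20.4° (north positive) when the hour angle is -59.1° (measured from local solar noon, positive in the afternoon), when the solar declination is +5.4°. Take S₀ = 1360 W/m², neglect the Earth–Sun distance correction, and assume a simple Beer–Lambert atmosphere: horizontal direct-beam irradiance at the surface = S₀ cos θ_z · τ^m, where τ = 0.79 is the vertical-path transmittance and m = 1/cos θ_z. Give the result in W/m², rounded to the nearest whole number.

358 W/m²

cos θ_z = sin(-20.4°) sin(5.4°) + cos(-20.4°) cos(5.4°) cos(-59.10°) = -0.0328 + 0.4792 = 0.4464.
Air mass m = 1/cos θ_z = 1/0.4464 = 2.240; τ^m = 0.79^2.240 = 0.5898.
Surface direct beam = 1360 × 0.4464 × 0.5898 = 358.07 W/m².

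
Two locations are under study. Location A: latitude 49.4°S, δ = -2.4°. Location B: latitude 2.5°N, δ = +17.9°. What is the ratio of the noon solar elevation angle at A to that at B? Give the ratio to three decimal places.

0.576

A: 90° − |-49.4 − (-2.4)| = 43.00°.
B: 90° − |2.5 − (17.9)| = 74.60°.
Ratio A/B = 43.0000 / 74.6000 = 0.5764.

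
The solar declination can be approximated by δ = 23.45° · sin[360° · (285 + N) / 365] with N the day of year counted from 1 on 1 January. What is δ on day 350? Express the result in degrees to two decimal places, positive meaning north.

360 × (285 + 350) / 365 = 626.301°; sin(626.301°) = -0.9979.
δ = 23.45 × -0.9979 = -23.401° ≈ -23.40°.

-23.40°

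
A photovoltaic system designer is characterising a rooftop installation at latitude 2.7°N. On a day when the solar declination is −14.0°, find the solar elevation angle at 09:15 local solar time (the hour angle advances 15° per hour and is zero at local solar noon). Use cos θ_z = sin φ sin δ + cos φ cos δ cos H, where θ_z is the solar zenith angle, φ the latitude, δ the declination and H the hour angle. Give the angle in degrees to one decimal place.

45.8°

Hour angle H = 15° × (9.25 − 12) = -41.25°.
cos θ_z = sin φ sin δ + cos φ cos δ cos H = (0.0471)(-0.2419) + (0.9989)(0.9703)(0.7518) = 0.7173.
θ_z = arccos(0.7173) = 44.17°, so the elevation is 90° − 44.17° = 45.83°.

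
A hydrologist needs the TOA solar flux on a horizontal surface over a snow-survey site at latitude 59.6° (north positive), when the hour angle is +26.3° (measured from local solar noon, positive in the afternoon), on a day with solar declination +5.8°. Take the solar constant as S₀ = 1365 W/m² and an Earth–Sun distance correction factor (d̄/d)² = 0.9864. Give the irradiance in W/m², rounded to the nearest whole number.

With φ = 59.6°, δ = 5.8°, H = 26.30°: sin φ sin δ = 0.0872, cos φ cos δ cos H = 0.4513, so cos θ_z = 0.5385.
Top-of-atmosphere irradiance = S₀ (d̄/d)² cos θ_z = 1365 × 0.9864 × 0.5385 = 725.06 W/m².

725 W/m²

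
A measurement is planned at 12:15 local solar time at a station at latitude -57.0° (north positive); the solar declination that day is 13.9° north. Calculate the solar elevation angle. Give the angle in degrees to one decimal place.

19.0°

Hour angle H = 15° × (12.25 − 12) = 3.75°.
With φ = -57.0°, δ = 13.9°, H = 3.75°: sin φ sin δ = -0.2015, cos φ cos δ cos H = 0.5276, so cos θ_z = 0.3261.
θ_z = arccos(0.3261) = 70.97°, so the elevation is 90° − 70.97° = 19.03°.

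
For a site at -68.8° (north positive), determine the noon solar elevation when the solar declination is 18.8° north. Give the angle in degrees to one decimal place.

At local solar noon the hour angle is zero, so the elevation is 90° − |φ − δ| = 90° − |-68.8° − (18.8°)| = 90° − 87.6° = 2.4°.

2.4°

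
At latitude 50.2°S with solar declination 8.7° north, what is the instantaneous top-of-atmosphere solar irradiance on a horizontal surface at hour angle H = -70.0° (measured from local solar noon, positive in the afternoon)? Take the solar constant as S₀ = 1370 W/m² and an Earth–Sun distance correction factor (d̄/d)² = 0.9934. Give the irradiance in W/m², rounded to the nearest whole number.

136 W/m²

cos θ_z = sin(-50.2°) sin(8.7°) + cos(-50.2°) cos(8.7°) cos(-70.00°) = -0.1162 + 0.2164 = 0.1002.
Top-of-atmosphere irradiance = S₀ (d̄/d)² cos θ_z = 1370 × 0.9934 × 0.1002 = 136.37 W/m².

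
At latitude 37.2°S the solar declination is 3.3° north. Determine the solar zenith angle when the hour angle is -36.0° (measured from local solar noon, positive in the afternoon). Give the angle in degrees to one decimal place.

52.5°

With φ = -37.2°, δ = 3.3°, H = -36.00°: sin φ sin δ = -0.0348, cos φ cos δ cos H = 0.6433, so cos θ_z = 0.6085.
θ_z = arccos(0.6085) = 52.52°.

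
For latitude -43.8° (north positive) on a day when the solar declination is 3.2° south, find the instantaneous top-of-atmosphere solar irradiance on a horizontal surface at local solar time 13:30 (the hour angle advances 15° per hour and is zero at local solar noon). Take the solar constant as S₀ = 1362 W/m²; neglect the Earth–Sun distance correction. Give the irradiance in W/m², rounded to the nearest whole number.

959 W/m²

Hour angle H = 15° × (13.5 − 12) = 22.50°.
cos θ_z = sin φ sin δ + cos φ cos δ cos H = (-0.6921)(-0.0558) + (0.7218)(0.9984)(0.9239) = 0.7044.
Top-of-atmosphere irradiance = S₀ cos θ_z = 1362 × 0.7044 = 959.39 W/m².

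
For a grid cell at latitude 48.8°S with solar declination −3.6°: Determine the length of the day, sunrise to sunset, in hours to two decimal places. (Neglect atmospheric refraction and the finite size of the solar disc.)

−tan φ tan δ = −(-1.1423)(-0.0629) = -0.0719; H_s = arccos(-0.0719) = 94.12°.
Day length = 2 H_s / 15° h⁻¹ = 188.24° / 15 = 12.549 h.

12.55 hours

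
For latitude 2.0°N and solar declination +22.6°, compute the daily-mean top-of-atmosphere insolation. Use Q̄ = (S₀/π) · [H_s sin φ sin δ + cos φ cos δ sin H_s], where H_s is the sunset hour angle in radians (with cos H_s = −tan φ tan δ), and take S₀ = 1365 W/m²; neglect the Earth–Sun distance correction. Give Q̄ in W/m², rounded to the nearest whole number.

−tan φ tan δ = −(0.0349)(0.4163) = -0.0145; H_s = arccos(-0.0145) = 90.83°. In radians, H_s = 1.5853.
H_s sin φ sin δ = 1.5853 × 0.0349 × 0.3843 = 0.0213.
cos φ cos δ sin H_s = 0.9994 × 0.9232 × 0.9999 = 0.9226.
Q̄ = (1365/π) × (0.0213 + 0.9226) = 434.49 × 0.9439 = 410.12 W/m².

410 W/m²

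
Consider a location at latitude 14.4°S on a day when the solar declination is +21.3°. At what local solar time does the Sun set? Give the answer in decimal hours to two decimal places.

17.62 h

The sunset hour angle satisfies cos H_s = −tan φ tan δ = 0.1001, giving H_s = 84.26°.
Sunset is at 12 + H_s/15 = 12 + 5.617 = 17.617 h local solar time.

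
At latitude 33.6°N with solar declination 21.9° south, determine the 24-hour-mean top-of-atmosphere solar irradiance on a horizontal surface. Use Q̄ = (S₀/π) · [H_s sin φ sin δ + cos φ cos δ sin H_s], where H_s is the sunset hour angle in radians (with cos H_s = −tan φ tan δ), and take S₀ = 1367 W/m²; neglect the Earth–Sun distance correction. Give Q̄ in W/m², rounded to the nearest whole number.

cos H_s = −tan(33.6°) · tan(-21.9°) = 0.2671, so H_s = arccos(0.2671) = 74.51°. In radians, H_s = 1.3004.
H_s sin φ sin δ = 1.3004 × 0.5534 × -0.3730 = -0.2684.
cos φ cos δ sin H_s = 0.8329 × 0.9278 × 0.9637 = 0.7447.
Q̄ = (1367/π) × (-0.2684 + 0.7447) = 435.13 × 0.4763 = 207.25 W/m².

207 W/m²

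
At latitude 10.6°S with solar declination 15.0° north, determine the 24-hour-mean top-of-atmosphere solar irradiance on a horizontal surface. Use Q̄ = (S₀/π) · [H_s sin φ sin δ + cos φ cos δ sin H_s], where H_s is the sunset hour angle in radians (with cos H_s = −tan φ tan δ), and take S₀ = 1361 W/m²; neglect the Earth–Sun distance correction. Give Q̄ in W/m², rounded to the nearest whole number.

379 W/m²

−tan φ tan δ = −(-0.1871)(0.2679) = 0.0501; H_s = arccos(0.0501) = 87.13°. In radians, H_s = 1.5207.
H_s sin φ sin δ = 1.5207 × -0.1840 × 0.2588 = -0.0724.
cos φ cos δ sin H_s = 0.9829 × 0.9659 × 0.9987 = 0.9481.
Q̄ = (1361/π) × (-0.0724 + 0.9481) = 433.22 × 0.8757 = 379.37 W/m².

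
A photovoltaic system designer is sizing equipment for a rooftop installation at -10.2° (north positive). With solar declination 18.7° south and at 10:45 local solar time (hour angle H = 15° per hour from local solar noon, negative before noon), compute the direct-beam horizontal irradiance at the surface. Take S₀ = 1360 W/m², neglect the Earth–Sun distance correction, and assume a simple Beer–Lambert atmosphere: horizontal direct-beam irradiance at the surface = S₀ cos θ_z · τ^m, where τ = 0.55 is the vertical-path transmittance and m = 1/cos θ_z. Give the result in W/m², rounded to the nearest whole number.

Hour angle H = 15° × (10.75 − 12) = -18.75°.
cos θ_z = sin φ sin δ + cos φ cos δ cos H = (-0.1771)(-0.3206) + (0.9842)(0.9472)(0.9469) = 0.9395.
Air mass m = 1/cos θ_z = 1/0.9395 = 1.064; τ^m = 0.55^1.064 = 0.5294.
Surface direct beam = 1360 × 0.9395 × 0.5294 = 676.42 W/m².

676 W/m²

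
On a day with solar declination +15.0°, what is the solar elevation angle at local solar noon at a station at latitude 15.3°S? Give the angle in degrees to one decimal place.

At local solar noon the hour angle is zero, so the elevation is 90° − |φ − δ| = 90° − |-15.3° − (15.0°)| = 90° − 30.3° = 59.7°.

59.7°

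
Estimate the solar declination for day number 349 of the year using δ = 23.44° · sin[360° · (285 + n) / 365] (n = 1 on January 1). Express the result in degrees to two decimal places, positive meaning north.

360 × (285 + 349) / 365 = 625.315°; sin(625.315°) = -0.9967.
δ = 23.44 × -0.9967 = -23.363° ≈ -23.36°.

-23.36°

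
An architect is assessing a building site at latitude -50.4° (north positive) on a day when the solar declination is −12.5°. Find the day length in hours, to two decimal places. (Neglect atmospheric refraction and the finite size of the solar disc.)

−tan φ tan δ = −(-1.2088)(-0.2217) = -0.2680; H_s = arccos(-0.2680) = 105.55°.
Day length = 2 H_s / 15° h⁻¹ = 211.10° / 15 = 14.073 h.

14.07 hours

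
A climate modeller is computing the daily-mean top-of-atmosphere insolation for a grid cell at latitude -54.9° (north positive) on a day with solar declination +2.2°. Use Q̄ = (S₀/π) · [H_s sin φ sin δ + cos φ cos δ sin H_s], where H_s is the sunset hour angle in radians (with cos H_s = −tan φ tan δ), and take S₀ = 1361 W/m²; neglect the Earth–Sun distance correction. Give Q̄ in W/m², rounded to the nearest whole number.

228 W/m²

−tan φ tan δ = −(-1.4229)(0.0384) = 0.0546; H_s = arccos(0.0546) = 86.87°. In radians, H_s = 1.5162.
H_s sin φ sin δ = 1.5162 × -0.8181 × 0.0384 = -0.0476.
cos φ cos δ sin H_s = 0.5750 × 0.9993 × 0.9985 = 0.5737.
Q̄ = (1361/π) × (-0.0476 + 0.5737) = 433.22 × 0.5261 = 227.92 W/m².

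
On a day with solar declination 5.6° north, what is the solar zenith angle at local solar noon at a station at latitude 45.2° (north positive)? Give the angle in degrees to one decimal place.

39.6°

At local solar noon the hour angle is zero, so the zenith angle is |φ − δ| = |45.2° − (5.6°)| = 39.6°.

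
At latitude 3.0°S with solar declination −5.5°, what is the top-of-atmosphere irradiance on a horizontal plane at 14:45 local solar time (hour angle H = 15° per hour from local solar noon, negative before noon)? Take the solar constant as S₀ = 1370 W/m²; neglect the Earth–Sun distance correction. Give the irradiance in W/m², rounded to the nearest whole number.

1031 W/m²

Hour angle H = 15° × (14.75 − 12) = 41.25°.
cos θ_z = sin(-3.0°) sin(-5.5°) + cos(-3.0°) cos(-5.5°) cos(41.25°) = 0.0050 + 0.7474 = 0.7524.
Top-of-atmosphere irradiance = S₀ cos θ_z = 1370 × 0.7524 = 1030.79 W/m².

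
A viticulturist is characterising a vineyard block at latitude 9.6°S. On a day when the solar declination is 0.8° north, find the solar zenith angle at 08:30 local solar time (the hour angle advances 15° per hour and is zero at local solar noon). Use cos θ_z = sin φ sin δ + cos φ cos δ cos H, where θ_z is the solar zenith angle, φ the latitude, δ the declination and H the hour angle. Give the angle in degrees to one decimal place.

53.3°

Hour angle H = 15° × (8.5 − 12) = -52.50°.
cos θ_z = sin φ sin δ + cos φ cos δ cos H = (-0.1668)(0.0140) + (0.9860)(0.9999)(0.6088) = 0.5979.
θ_z = arccos(0.5979) = 53.28°.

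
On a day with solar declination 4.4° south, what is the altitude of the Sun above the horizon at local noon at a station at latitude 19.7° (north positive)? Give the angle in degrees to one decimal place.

65.9°

At local solar noon the hour angle is zero, so the elevation is 90° − |φ − δ| = 90° − |19.7° − (-4.4°)| = 90° − 24.1° = 65.9°.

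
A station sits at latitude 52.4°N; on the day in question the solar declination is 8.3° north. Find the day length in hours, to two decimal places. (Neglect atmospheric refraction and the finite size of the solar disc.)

−tan φ tan δ = −(1.2985)(0.1459) = -0.1895; H_s = arccos(-0.1895) = 100.92°.
Day length = 2 H_s / 15° h⁻¹ = 201.84° / 15 = 13.456 h.

13.46 hours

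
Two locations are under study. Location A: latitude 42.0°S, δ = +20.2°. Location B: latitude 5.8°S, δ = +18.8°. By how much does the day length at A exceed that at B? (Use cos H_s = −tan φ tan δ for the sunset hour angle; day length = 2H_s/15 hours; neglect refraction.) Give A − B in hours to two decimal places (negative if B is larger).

A: H_s = arccos(−tan -42.0° · tan 20.2°) = 70.65°, so 2H_s/15 = 9.4200 h.
B: H_s = arccos(−tan -5.8° · tan 18.8°) = 88.02°, so 2H_s/15 = 11.7360 h.
A − B = 9.4200 − 11.7360 = -2.3160 h.

-2.32 h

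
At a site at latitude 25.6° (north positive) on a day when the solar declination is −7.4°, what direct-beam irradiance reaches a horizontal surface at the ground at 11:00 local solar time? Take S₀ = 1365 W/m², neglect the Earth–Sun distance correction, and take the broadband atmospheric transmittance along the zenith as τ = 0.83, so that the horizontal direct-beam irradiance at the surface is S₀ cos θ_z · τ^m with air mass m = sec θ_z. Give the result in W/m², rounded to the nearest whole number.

Hour angle H = 15° × (11 − 12) = -15.00°.
With φ = 25.6°, δ = -7.4°, H = -15.00°: sin φ sin δ = -0.0557, cos φ cos δ cos H = 0.8638, so cos θ_z = 0.8081.
Air mass m = 1/cos θ_z = 1/0.8081 = 1.237; τ^m = 0.83^1.237 = 0.7941.
Surface direct beam = 1365 × 0.8081 × 0.7941 = 875.94 W/m².

876 W/m²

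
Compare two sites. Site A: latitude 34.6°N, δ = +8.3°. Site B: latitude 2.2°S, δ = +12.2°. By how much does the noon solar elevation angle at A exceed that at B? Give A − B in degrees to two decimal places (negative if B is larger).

A: 90° − |34.6 − (8.3)| = 63.70°.
B: 90° − |-2.2 − (12.2)| = 75.60°.
A − B = 63.70 − 75.60 = -11.90°.

-11.90°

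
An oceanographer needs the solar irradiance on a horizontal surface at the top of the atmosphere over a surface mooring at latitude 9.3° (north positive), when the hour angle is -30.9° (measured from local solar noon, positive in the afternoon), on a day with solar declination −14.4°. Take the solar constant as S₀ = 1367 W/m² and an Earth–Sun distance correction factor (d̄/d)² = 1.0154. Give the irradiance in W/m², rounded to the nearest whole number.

1083 W/m²

cos θ_z = sin(9.3°) sin(-14.4°) + cos(9.3°) cos(-14.4°) cos(-30.90°) = -0.0402 + 0.8202 = 0.7800.
Top-of-atmosphere irradiance = S₀ (d̄/d)² cos θ_z = 1367 × 1.0154 × 0.7800 = 1082.68 W/m².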